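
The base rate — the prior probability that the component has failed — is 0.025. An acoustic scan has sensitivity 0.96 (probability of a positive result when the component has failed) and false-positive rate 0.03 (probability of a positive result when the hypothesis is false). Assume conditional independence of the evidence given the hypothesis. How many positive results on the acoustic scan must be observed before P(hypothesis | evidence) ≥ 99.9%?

Prior odds: 0.025 ÷ 0.975 = 1/39.
Likelihood ratio of a positive result = 0.96/0.03 = 32.
Target posterior odds = 0.999/0.001 = 999.
Require 32ⁿ ≥ 999 ÷ (1/39) = 38961.
32³ = 32768 falls short of 38961 but 32⁴ = 1048576 reaches it, so n = 4.

4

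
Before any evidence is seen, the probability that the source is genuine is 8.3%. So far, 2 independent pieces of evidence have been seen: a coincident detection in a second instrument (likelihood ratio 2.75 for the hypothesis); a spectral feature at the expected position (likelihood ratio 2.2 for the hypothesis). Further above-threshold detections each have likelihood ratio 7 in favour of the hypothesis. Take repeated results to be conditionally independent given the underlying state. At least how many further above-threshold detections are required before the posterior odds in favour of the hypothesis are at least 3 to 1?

1

Prior odds = 0.083/0.917 = 83/917.
Combined Bayes factor of the evidence already in hand = 2.75 × 2.2 = 6.05.
Odds after that evidence = (83/917) × 6.05 = 10043/18340.
Target odds = 3.
Need 7ⁿ ≥ 3 ÷ (10043/18340) = 55020/10043.
7¹ = 7, which meets the required 55020/10043; so n = 1.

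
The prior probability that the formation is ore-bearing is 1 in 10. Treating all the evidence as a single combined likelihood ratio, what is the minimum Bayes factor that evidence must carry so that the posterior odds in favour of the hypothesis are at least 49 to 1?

441

Prior odds = 0.1/0.9 = 1/9.
Target odds = 49.
Required Bayes factor = 49 ÷ (1/9) = 441.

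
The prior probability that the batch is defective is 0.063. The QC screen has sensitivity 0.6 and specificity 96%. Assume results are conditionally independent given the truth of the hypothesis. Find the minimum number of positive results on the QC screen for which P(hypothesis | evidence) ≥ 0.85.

2

Prior odds = 0.063/0.937 = 63/937.
False-positive rate = 1 − 0.96 = 0.04; likelihood ratio of a positive = 0.6/0.04 = 15.
Target odds: 0.85 ÷ 0.15 = 17/3.
Require 15ⁿ ≥ 17/3 ÷ (63/937) = 15929/189.
15¹ = 15 falls short of 15929/189 but 15² = 225 reaches it, so n = 2.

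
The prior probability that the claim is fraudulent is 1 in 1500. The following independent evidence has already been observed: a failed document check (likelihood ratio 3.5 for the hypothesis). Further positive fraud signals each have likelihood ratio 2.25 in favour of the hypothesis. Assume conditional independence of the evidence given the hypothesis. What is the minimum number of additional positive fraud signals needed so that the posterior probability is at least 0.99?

Prior odds = (1/1500)/(1499/1500) = 1/1499.
Bayes factor of the evidence already in hand = 3.5.
Odds after that evidence = (1/1499) × 3.5 = 7/2998.
Target odds = 0.99/0.01 = 99.
Need 2.25ⁿ ≥ 99 ÷ (7/2998) = 296802/7.
2.25¹³ ≈37876.8 falls short of 296802/7 but 2.25¹⁴ ≈85222.7 reaches it, so n = 14.

14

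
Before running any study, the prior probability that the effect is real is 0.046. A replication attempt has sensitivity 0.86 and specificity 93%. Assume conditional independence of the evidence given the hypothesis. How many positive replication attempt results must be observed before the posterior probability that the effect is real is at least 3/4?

Prior odds: 0.046 ÷ 0.954 = 23/477.
False-positive rate = 1 − 0.93 = 0.07; likelihood ratio of a positive = 0.86/0.07 = 86/7.
Target odds: 0.75 ÷ 0.25 = 3.
Require (86/7)ⁿ ≥ 3 ÷ (23/477) = 1431/23.
(86/7)¹ = 86/7 falls short of 1431/23 but (86/7)² = 7396/49 reaches it, so n = 2.

2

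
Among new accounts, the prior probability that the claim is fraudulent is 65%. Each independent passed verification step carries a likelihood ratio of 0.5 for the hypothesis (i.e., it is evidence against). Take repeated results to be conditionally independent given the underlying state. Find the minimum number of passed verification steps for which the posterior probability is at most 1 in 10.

Prior odds = 0.65/0.35 = 13/7.
Likelihood ratio per passed verification step = 0.5.
Target odds: 0.1 ÷ 0.9 = 1/9.
Require 0.5ⁿ ≤ 1/9 ÷ (13/7) = 7/117.
0.5⁴ = 0.0625 is still above 7/117 but 0.5⁵ = 0.03125 is at or below it, so n = 5.

5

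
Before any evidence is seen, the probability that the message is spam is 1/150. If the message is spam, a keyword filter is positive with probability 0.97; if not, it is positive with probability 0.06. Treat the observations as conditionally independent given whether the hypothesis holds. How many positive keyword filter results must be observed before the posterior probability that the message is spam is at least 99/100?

Prior odds = (1/150)/(149/150) = 1/149.
Likelihood ratio of a positive = 0.97/0.06 = 97/6.
Target odds: 0.99 ÷ 0.01 = 99.
Need (1/149) × (97/6)ⁿ ≥ 99, i.e. (97/6)ⁿ ≥ 14751.
(97/6)³ = 912673/216 falls short of 14751 but (97/6)⁴ = 88529281/1296 reaches it, so n = 4.

4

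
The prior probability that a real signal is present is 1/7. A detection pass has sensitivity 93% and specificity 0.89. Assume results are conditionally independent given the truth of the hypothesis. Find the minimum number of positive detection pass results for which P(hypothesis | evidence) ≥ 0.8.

Prior odds: (1/7) ÷ (6/7) = 1/6.
False-positive rate = 1 − 0.89 = 0.11; likelihood ratio of a positive = 0.93/0.11 = 93/11.
Target posterior odds = 0.8/0.2 = 4.
Require (93/11)ⁿ ≥ 4 ÷ (1/6) = 24.
(93/11)¹ = 93/11 falls short of 24 but (93/11)² = 8649/121 reaches it, so n = 2.

2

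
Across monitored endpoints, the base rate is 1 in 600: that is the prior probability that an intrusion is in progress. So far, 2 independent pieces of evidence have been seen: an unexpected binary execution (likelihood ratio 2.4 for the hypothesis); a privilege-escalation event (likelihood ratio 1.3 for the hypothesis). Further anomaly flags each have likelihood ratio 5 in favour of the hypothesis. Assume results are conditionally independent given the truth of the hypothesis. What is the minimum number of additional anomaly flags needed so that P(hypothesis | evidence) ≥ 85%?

Prior odds = (1/600)/(599/600) = 1/599.
Combined Bayes factor of the evidence already in hand = 2.4 × 1.3 = 3.12.
Odds after that evidence = (1/599) × 3.12 = 78/14975.
Target odds = 0.85/0.15 = 17/3.
Need 5ⁿ ≥ 17/3 ÷ (78/14975) = 254575/234.
5⁴ = 625 falls short of 254575/234 but 5⁵ = 3125 reaches it, so n = 5.

5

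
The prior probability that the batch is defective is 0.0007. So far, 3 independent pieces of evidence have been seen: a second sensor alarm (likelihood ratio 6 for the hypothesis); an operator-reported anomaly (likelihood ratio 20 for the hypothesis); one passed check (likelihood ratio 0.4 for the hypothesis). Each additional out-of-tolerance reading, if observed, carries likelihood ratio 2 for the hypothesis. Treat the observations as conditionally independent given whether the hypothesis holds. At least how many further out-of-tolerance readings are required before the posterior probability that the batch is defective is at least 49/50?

11

Prior odds = 0.0007/0.9993 = 7/9993.
Combined Bayes factor of the evidence already in hand = 6 × 20 × 0.4 = 48.
Odds after that evidence = (7/9993) × 48 = 112/3331.
Target odds = 0.98/0.02 = 49.
Need 2ⁿ ≥ 49 ÷ (112/3331) = 1457.3125.
2¹⁰ = 1024 falls short of 1457.3125 but 2¹¹ = 2048 reaches it, so n = 11.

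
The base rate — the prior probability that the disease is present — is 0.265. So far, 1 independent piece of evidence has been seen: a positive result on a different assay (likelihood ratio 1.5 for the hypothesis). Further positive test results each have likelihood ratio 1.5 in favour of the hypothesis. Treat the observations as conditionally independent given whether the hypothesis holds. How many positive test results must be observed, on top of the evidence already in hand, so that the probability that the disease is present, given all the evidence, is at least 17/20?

Prior odds = 0.265/0.735 = 53/147.
Bayes factor of the evidence already in hand = 1.5.
Odds after that evidence = (53/147) × 1.5 = 53/98.
Target odds = 0.85/0.15 = 17/3.
Need 1.5ⁿ ≥ 17/3 ÷ (53/98) = 1666/159.
1.5⁵ = 7.59375 falls short of 1666/159 but 1.5⁶ = 11.390625 reaches it, so n = 6.

6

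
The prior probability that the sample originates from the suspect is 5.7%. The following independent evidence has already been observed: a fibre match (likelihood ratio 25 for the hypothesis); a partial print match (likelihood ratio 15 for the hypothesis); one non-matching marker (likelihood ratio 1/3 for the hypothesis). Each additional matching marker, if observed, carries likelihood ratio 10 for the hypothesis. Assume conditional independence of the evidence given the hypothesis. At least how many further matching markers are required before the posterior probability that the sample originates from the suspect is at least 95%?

1

Prior odds = 0.057/0.943 = 57/943.
Combined Bayes factor of the evidence already in hand = 25 × 15 × (1/3) = 125.
Odds after that evidence = (57/943) × 125 = 7125/943.
Target odds = 0.95/0.05 = 19.
Need 10ⁿ ≥ 19 ÷ (7125/943) = 943/375.
10¹ = 10, which meets the required 943/375; so n = 1.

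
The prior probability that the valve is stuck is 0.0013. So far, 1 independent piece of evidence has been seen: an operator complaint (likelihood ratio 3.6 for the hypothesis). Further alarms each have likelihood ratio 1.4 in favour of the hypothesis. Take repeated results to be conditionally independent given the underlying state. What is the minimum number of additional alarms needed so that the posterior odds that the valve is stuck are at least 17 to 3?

22

Prior odds = 0.0013/0.9987 = 13/9987.
Bayes factor of the evidence already in hand = 3.6.
Odds after that evidence = (13/9987) × 3.6 = 78/16645.
Target odds = 17/3.
Need 1.4ⁿ ≥ 17/3 ÷ (78/16645) = 282965/234.
1.4²¹ ≈1171.36 falls short of 282965/234 but 1.4²² ≈1639.9 reaches it, so n = 22.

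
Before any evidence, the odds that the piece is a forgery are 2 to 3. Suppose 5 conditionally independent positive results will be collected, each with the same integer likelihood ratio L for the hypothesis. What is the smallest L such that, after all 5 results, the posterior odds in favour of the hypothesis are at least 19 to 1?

2

Prior odds = 2/3.
Target odds = 19.
Need L⁵ ≥ 19 ÷ (2/3) = 28.5.
1⁵ = 1 < 28.5 ≤ 32 = 2⁵, so L = 2.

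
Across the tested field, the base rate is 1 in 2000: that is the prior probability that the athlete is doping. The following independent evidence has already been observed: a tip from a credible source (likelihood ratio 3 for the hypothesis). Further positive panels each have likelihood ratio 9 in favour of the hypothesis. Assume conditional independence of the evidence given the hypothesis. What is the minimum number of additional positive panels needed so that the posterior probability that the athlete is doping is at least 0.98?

5

Prior odds = 0.0005/0.9995 = 1/1999.
Bayes factor of the evidence already in hand = 3.
Odds after that evidence = (1/1999) × 3 = 3/1999.
Target odds = 0.98/0.02 = 49.
Need 9ⁿ ≥ 49 ÷ (3/1999) = 97951/3.
9⁴ = 6561 falls short of 97951/3 but 9⁵ = 59049 reaches it, so n = 5.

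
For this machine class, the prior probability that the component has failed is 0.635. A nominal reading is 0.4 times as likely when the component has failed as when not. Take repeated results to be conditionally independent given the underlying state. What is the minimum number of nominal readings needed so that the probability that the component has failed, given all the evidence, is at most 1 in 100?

Prior odds = 0.635/0.365 = 127/73.
Likelihood ratio per nominal reading = 0.4.
Target posterior odds = 0.01/0.99 = 1/99.
Require 0.4ⁿ ≤ 1/99 ÷ (127/73) = 73/12573.
0.4⁵ = 0.01024 is still above 73/12573 but 0.4⁶ = 64/15625 is at or below it, so n = 6.

6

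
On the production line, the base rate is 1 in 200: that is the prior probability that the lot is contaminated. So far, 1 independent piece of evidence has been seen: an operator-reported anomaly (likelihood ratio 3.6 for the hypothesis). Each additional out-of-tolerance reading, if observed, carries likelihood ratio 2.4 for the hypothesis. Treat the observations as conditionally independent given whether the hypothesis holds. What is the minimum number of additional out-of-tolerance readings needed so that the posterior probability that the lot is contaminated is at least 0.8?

Prior odds = 0.005/0.995 = 1/199.
Bayes factor of the evidence already in hand = 3.6.
Odds after that evidence = (1/199) × 3.6 = 18/995.
Target odds = 0.8/0.2 = 4.
Need 2.4ⁿ ≥ 4 ÷ (18/995) = 1990/9.
2.4⁶ = 2985984/15625 falls short of 1990/9 but 2.4⁷ = 35831808/78125 reaches it, so n = 7.

7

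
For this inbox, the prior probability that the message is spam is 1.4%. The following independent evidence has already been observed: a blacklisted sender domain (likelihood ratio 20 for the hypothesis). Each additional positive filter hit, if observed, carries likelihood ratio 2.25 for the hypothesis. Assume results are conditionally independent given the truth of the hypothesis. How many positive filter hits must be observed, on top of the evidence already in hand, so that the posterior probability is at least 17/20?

Prior odds = 0.014/0.986 = 7/493.
Bayes factor of the evidence already in hand = 20.
Odds after that evidence = (7/493) × 20 = 140/493.
Target odds = 0.85/0.15 = 17/3.
Need 2.25ⁿ ≥ 17/3 ÷ (140/493) = 8381/420.
2.25³ = 11.390625 falls short of 8381/420 but 2.25⁴ = 25.62890625 reaches it, so n = 4.

4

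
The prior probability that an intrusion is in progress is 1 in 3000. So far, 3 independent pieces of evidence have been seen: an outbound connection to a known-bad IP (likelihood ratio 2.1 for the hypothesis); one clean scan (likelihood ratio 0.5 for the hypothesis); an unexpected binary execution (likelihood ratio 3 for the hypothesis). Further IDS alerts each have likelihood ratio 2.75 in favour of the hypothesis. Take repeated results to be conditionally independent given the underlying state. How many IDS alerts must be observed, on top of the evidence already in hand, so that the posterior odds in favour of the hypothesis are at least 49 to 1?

11

Prior odds = (1/3000)/(2999/3000) = 1/2999.
Combined Bayes factor of the evidence already in hand = 2.1 × 0.5 × 3 = 3.15.
Odds after that evidence = (1/2999) × 3.15 = 63/59980.
Target odds = 49.
Need 2.75ⁿ ≥ 49 ÷ (63/59980) = 419860/9.
2.75¹⁰ ≈24735.9 falls short of 419860/9 but 2.75¹¹ ≈68023.6 reaches it, so n = 11.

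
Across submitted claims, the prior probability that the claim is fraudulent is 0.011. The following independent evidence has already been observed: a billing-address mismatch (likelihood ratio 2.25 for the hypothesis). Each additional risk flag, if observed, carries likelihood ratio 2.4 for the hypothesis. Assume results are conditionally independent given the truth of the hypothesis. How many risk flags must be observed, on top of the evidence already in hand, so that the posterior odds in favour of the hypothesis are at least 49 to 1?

9

Prior odds = 0.011/0.989 = 11/989.
Bayes factor of the evidence already in hand = 2.25.
Odds after that evidence = (11/989) × 2.25 = 99/3956.
Target odds = 49.
Need 2.4ⁿ ≥ 49 ÷ (99/3956) = 193844/99.
2.4⁸ = 429981696/390625 falls short of 193844/99 but 2.4⁹ ≈2641.81 reaches it, so n = 9.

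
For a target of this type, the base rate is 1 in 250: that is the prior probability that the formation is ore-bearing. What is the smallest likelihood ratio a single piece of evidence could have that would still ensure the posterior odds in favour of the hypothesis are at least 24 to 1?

5976

Prior odds = 0.004/0.996 = 1/249.
Target odds = 24.
Required Bayes factor = 24 ÷ (1/249) = 5976.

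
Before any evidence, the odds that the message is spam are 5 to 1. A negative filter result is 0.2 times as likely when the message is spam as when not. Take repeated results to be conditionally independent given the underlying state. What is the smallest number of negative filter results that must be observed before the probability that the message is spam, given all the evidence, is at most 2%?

Prior odds = 5.
Likelihood ratio per negative filter result = 0.2.
Target posterior odds = 0.02/0.98 = 1/49.
Require 0.2ⁿ ≤ 1/49 ÷ 5 = 1/245.
0.2³ = 0.008 is still above 1/245 but 0.2⁴ = 0.0016 is at or below it, so n = 4.

4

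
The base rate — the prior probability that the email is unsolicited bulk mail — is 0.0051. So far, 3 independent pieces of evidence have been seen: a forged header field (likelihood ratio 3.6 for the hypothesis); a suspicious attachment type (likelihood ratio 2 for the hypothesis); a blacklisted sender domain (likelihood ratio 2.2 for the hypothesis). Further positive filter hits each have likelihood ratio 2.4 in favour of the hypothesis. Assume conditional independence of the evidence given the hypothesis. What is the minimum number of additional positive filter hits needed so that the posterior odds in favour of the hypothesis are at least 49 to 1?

Prior odds = 0.0051/0.9949 = 51/9949.
Combined Bayes factor of the evidence already in hand = 3.6 × 2 × 2.2 = 15.84.
Odds after that evidence = (51/9949) × 15.84 = 20196/248725.
Target odds = 49.
Need 2.4ⁿ ≥ 49 ÷ (20196/248725) = 12187525/20196.
2.4⁷ = 35831808/78125 falls short of 12187525/20196 but 2.4⁸ = 429981696/390625 reaches it, so n = 8.

8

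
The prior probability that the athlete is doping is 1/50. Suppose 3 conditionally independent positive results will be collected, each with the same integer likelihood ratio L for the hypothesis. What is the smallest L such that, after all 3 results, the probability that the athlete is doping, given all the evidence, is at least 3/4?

6

Prior odds = 0.02/0.98 = 1/49.
Target odds = 0.75/0.25 = 3.
Need L³ ≥ 3 ÷ (1/49) = 147.
5³ = 125 < 147 ≤ 216 = 6³, so L = 6.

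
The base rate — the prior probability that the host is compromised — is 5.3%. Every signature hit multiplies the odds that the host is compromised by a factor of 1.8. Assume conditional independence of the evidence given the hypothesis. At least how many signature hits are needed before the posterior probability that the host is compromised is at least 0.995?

14

Prior odds: 0.053 ÷ 0.947 = 53/947.
Likelihood ratio per signature hit = 1.8.
Target odds: 0.995 ÷ 0.005 = 199.
Require 1.8ⁿ ≥ 199 ÷ (53/947) = 188453/53.
1.8¹³ ≈2082.3 falls short of 188453/53 but 1.8¹⁴ ≈3748.13 reaches it, so n = 14.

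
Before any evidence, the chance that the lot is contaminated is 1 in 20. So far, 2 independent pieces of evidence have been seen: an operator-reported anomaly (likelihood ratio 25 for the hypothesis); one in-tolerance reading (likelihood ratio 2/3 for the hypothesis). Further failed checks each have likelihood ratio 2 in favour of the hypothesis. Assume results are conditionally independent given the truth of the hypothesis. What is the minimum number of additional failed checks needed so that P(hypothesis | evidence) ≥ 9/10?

Prior odds = 0.05/0.95 = 1/19.
Combined Bayes factor of the evidence already in hand = 25 × (2/3) = 50/3.
Odds after that evidence = (1/19) × 50/3 = 50/57.
Target odds = 0.9/0.1 = 9.
Need 2ⁿ ≥ 9 ÷ (50/57) = 10.26.
2³ = 8 falls short of 10.26 but 2⁴ = 16 reaches it, so n = 4.

4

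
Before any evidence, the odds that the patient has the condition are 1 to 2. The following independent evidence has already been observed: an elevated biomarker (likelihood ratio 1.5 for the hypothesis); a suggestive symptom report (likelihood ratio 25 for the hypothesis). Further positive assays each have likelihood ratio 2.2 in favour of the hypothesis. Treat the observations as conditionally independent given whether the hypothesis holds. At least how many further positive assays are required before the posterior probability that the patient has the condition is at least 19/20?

1

Prior odds = 0.5.
Combined Bayes factor of the evidence already in hand = 1.5 × 25 = 37.5.
Odds after that evidence = 0.5 × 37.5 = 18.75.
Target odds = 0.95/0.05 = 19.
Need 2.2ⁿ ≥ 19 ÷ 18.75 = 76/75.
2.2¹ = 2.2, which meets the required 76/75; so n = 1.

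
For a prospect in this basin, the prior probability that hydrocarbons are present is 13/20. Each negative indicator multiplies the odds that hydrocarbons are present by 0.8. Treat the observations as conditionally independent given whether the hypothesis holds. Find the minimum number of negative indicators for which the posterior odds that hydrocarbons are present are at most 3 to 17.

Prior odds = 0.65/0.35 = 13/7.
Likelihood ratio per negative indicator = 0.8.
Target odds = 3/17.
Require 0.8ⁿ ≤ 3/17 ÷ (13/7) = 21/221.
0.8¹⁰ = 1048576/9765625 is still above 21/221 but 0.8¹¹ = 4194304/48828125 is at or below it, so n = 11.

11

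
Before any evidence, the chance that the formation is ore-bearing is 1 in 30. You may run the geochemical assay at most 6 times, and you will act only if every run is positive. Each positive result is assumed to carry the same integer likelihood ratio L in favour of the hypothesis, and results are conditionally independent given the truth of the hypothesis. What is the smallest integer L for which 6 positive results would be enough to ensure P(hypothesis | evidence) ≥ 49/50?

Prior odds = (1/30)/(29/30) = 1/29.
Target odds = 0.98/0.02 = 49.
Need L⁶ ≥ 49 ÷ (1/29) = 1421.
3⁶ = 729 < 1421 ≤ 4096 = 4⁶, so L = 4.

4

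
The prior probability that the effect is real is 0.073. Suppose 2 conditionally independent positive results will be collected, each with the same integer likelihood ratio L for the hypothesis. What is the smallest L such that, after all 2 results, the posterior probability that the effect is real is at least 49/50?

Prior odds = 0.073/0.927 = 73/927.
Target odds = 0.98/0.02 = 49.
Need L² ≥ 49 ÷ (73/927) = 45423/73.
24² = 576 < 45423/73 ≤ 625 = 25², so L = 25.

25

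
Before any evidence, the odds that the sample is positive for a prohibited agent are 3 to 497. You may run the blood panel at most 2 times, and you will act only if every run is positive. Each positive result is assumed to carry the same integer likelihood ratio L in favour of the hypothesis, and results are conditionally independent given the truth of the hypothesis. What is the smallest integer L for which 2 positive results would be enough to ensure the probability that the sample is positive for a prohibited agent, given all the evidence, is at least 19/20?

57

Prior odds = 3/497.
Target odds = 0.95/0.05 = 19.
Need L² ≥ 19 ÷ (3/497) = 9443/3.
56² = 3136 < 9443/3 ≤ 3249 = 57², so L = 57.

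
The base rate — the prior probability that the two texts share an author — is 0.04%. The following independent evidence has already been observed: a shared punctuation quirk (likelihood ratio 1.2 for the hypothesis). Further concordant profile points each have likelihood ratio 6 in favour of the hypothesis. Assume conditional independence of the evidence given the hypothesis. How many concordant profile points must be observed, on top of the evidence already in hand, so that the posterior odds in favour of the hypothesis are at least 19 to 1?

Prior odds = 0.0004/0.9996 = 1/2499.
Bayes factor of the evidence already in hand = 1.2.
Odds after that evidence = (1/2499) × 1.2 = 2/4165.
Target odds = 19.
Need 6ⁿ ≥ 19 ÷ (2/4165) = 39567.5.
6⁵ = 7776 falls short of 39567.5 but 6⁶ = 46656 reaches it, so n = 6.

6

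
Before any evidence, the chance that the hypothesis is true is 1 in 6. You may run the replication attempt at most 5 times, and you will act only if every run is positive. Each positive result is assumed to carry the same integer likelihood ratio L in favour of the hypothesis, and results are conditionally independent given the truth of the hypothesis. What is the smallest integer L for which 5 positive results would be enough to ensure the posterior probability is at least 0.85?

Prior odds = (1/6)/(5/6) = 0.2.
Target odds = 0.85/0.15 = 17/3.
Need L⁵ ≥ 17/3 ÷ 0.2 = 85/3.
1⁵ = 1 < 85/3 ≤ 32 = 2⁵, so L = 2.

2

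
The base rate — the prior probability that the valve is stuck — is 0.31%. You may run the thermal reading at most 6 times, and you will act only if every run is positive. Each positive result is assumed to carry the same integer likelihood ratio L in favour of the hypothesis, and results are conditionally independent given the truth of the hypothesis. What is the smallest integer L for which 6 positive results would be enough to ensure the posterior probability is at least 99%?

6

Prior odds = 0.0031/0.9969 = 31/9969.
Target odds = 0.99/0.01 = 99.
Need L⁶ ≥ 99 ÷ (31/9969) = 986931/31.
5⁶ = 15625 < 986931/31 ≤ 46656 = 6⁶, so L = 6.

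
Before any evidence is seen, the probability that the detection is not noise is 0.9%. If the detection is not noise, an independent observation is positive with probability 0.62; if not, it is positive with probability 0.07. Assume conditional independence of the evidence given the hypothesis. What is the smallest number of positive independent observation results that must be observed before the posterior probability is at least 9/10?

4

Prior odds = 0.009/0.991 = 9/991.
Likelihood ratio of a positive = 0.62/0.07 = 62/7.
Target posterior odds = 0.9/0.1 = 9.
Require (62/7)ⁿ ≥ 9 ÷ (9/991) = 991.
(62/7)³ = 238328/343 falls short of 991 but (62/7)⁴ = 14776336/2401 reaches it, so n = 4.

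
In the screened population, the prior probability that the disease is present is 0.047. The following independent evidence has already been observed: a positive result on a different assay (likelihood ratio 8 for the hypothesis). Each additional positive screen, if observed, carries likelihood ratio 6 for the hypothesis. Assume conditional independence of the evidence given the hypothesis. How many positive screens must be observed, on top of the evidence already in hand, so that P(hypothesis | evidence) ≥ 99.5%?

Prior odds = 0.047/0.953 = 47/953.
Bayes factor of the evidence already in hand = 8.
Odds after that evidence = (47/953) × 8 = 376/953.
Target odds = 0.995/0.005 = 199.
Need 6ⁿ ≥ 199 ÷ (376/953) = 189647/376.
6³ = 216 falls short of 189647/376 but 6⁴ = 1296 reaches it, so n = 4.

4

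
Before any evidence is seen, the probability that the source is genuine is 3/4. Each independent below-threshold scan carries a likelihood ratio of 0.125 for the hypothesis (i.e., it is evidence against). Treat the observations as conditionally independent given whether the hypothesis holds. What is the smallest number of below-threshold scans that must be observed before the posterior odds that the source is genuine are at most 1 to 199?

Prior odds = 0.75/0.25 = 3.
Likelihood ratio per below-threshold scan = 0.125.
Target odds = 1/199.
Require 0.125ⁿ ≤ 1/199 ÷ 3 = 1/597.
0.125³ = 0.001953125 is still above 1/597 but 0.125⁴ = 1/4096 is at or below it, so n = 4.

4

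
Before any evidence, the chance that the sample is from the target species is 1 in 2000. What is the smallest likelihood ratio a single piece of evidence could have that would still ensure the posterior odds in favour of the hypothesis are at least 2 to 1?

Prior odds = 0.0005/0.9995 = 1/1999.
Target odds = 2.
Required Bayes factor = 2 ÷ (1/1999) = 3998.

3998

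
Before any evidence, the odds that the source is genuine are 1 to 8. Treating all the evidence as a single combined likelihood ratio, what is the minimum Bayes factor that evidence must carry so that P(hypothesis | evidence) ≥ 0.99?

Prior odds = 0.125.
Target odds = 0.99/0.01 = 99.
Required Bayes factor = 99 ÷ 0.125 = 792.

792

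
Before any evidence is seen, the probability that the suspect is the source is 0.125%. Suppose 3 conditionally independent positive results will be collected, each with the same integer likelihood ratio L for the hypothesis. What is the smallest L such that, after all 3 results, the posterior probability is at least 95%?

Prior odds = 0.00125/0.99875 = 1/799.
Target odds = 0.95/0.05 = 19.
Need L³ ≥ 19 ÷ (1/799) = 15181.
24³ = 13824 < 15181 ≤ 15625 = 25³, so L = 25.

25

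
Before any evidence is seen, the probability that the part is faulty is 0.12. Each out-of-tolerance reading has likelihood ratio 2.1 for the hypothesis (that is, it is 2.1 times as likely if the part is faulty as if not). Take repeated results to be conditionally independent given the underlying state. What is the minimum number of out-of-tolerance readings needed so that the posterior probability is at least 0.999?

Prior odds: 0.12 ÷ 0.88 = 3/22.
Likelihood ratio per out-of-tolerance reading = 2.1.
Target odds: 0.999 ÷ 0.001 = 999.
Require 2.1ⁿ ≥ 999 ÷ (3/22) = 7326.
2.1¹¹ ≈3502.78 falls short of 7326 but 2.1¹² ≈7355.83 reaches it, so n = 12.

12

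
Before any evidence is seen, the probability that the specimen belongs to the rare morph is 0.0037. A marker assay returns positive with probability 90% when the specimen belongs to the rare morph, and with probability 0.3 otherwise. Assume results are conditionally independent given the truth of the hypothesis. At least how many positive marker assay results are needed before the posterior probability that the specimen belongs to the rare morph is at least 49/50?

Prior odds: 0.0037 ÷ 0.9963 = 37/9963.
Likelihood ratio of a positive result = 0.9/0.3 = 3.
Target posterior odds = 0.98/0.02 = 49.
Require 3ⁿ ≥ 49 ÷ (37/9963) = 488187/37.
3⁸ = 6561 falls short of 488187/37 but 3⁹ = 19683 reaches it, so n = 9.

9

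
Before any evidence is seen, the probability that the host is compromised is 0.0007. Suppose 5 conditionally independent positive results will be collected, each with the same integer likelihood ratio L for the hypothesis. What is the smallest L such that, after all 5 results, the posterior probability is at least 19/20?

8

Prior odds = 0.0007/0.9993 = 7/9993.
Target odds = 0.95/0.05 = 19.
Need L⁵ ≥ 19 ÷ (7/9993) = 189867/7.
7⁵ = 16807 < 189867/7 ≤ 32768 = 8⁵, so L = 8.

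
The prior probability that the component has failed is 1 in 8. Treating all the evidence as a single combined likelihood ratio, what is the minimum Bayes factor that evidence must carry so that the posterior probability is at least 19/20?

133

Prior odds = 0.125/0.875 = 1/7.
Target odds = 0.95/0.05 = 19.
Required Bayes factor = 19 ÷ (1/7) = 133.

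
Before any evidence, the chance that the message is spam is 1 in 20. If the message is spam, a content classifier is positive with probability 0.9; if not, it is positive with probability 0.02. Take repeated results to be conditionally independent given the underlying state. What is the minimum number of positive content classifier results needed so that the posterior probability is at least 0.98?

Prior odds = 0.05/0.95 = 1/19.
Likelihood ratio of a positive = 0.9/0.02 = 45.
Target odds: 0.98 ÷ 0.02 = 49.
Require 45ⁿ ≥ 49 ÷ (1/19) = 931.
45¹ = 45 falls short of 931 but 45² = 2025 reaches it, so n = 2.

2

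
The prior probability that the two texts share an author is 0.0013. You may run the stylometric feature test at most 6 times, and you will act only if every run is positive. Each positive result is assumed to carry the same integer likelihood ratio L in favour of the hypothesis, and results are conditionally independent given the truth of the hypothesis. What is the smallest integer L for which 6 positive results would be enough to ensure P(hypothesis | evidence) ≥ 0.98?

Prior odds = 0.0013/0.9987 = 13/9987.
Target odds = 0.98/0.02 = 49.
Need L⁶ ≥ 49 ÷ (13/9987) = 489363/13.
5⁶ = 15625 < 489363/13 ≤ 46656 = 6⁶, so L = 6.

6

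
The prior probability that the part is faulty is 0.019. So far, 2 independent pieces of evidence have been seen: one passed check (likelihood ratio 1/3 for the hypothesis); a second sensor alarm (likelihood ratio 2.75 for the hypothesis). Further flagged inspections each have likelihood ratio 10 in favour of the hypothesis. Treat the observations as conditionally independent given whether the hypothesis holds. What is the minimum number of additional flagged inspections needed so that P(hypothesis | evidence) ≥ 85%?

Prior odds = 0.019/0.981 = 19/981.
Combined Bayes factor of the evidence already in hand = (1/3) × 2.75 = 11/12.
Odds after that evidence = (19/981) × 11/12 = 209/11772.
Target odds = 0.85/0.15 = 17/3.
Need 10ⁿ ≥ 17/3 ÷ (209/11772) = 66708/209.
10² = 100 falls short of 66708/209 but 10³ = 1000 reaches it, so n = 3.

3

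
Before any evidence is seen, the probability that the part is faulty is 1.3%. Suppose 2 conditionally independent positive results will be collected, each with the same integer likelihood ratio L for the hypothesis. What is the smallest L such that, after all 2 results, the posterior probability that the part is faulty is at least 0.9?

Prior odds = 0.013/0.987 = 13/987.
Target odds = 0.9/0.1 = 9.
Need L² ≥ 9 ÷ (13/987) = 8883/13.
26² = 676 < 8883/13 ≤ 729 = 27², so L = 27.

27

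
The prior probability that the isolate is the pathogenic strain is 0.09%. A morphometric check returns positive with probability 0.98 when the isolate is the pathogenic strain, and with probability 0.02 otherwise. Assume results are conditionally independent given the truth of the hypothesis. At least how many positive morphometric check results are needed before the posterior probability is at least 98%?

3

Prior odds: 0.0009 ÷ 0.9991 = 9/9991.
Likelihood ratio of a positive result = 0.98/0.02 = 49.
Target posterior odds = 0.98/0.02 = 49.
Require 49ⁿ ≥ 49 ÷ (9/9991) = 489559/9.
49² = 2401 falls short of 489559/9 but 49³ = 117649 reaches it, so n = 3.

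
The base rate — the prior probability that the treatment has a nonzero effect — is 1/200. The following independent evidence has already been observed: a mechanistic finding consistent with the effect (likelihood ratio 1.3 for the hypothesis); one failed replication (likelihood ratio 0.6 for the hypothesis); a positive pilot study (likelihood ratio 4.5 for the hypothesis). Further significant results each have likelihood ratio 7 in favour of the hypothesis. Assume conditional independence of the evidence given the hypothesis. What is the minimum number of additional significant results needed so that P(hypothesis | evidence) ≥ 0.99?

5

Prior odds = 0.005/0.995 = 1/199.
Combined Bayes factor of the evidence already in hand = 1.3 × 0.6 × 4.5 = 3.51.
Odds after that evidence = (1/199) × 3.51 = 351/19900.
Target odds = 0.99/0.01 = 99.
Need 7ⁿ ≥ 99 ÷ (351/19900) = 218900/39.
7⁴ = 2401 falls short of 218900/39 but 7⁵ = 16807 reaches it, so n = 5.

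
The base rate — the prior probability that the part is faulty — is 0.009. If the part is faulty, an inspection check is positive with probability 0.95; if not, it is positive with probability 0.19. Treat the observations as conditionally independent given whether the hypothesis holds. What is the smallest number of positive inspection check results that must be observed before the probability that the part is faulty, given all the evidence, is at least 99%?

6

Prior odds: 0.009 ÷ 0.991 = 9/991.
Likelihood ratio of a positive = 0.95/0.19 = 5.
Target odds: 0.99 ÷ 0.01 = 99.
Require 5ⁿ ≥ 99 ÷ (9/991) = 10901.
5⁵ = 3125 falls short of 10901 but 5⁶ = 15625 reaches it, so n = 6.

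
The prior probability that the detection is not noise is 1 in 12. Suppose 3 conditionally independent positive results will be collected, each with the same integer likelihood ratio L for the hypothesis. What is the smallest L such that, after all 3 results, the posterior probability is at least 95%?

6

Prior odds = (1/12)/(11/12) = 1/11.
Target odds = 0.95/0.05 = 19.
Need L³ ≥ 19 ÷ (1/11) = 209.
5³ = 125 < 209 ≤ 216 = 6³, so L = 6.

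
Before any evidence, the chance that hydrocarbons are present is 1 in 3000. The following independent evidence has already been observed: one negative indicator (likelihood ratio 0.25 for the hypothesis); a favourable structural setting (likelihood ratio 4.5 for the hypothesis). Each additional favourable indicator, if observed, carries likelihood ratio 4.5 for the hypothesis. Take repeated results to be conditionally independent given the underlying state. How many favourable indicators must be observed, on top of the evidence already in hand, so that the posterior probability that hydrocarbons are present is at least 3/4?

Prior odds = (1/3000)/(2999/3000) = 1/2999.
Combined Bayes factor of the evidence already in hand = 0.25 × 4.5 = 1.125.
Odds after that evidence = (1/2999) × 1.125 = 9/23992.
Target odds = 0.75/0.25 = 3.
Need 4.5ⁿ ≥ 3 ÷ (9/23992) = 23992/3.
4.5⁵ = 1845.28125 falls short of 23992/3 but 4.5⁶ = 8303.765625 reaches it, so n = 6.

6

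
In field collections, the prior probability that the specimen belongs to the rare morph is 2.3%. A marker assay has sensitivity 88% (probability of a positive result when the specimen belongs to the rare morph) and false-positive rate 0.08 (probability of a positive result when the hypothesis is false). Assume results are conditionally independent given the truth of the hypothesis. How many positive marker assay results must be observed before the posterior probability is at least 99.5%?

Prior odds = 0.023/0.977 = 23/977.
Likelihood ratio of a positive result = 0.88/0.08 = 11.
Target posterior odds = 0.995/0.005 = 199.
Require 11ⁿ ≥ 199 ÷ (23/977) = 194423/23.
11³ = 1331 falls short of 194423/23 but 11⁴ = 14641 reaches it, so n = 4.

4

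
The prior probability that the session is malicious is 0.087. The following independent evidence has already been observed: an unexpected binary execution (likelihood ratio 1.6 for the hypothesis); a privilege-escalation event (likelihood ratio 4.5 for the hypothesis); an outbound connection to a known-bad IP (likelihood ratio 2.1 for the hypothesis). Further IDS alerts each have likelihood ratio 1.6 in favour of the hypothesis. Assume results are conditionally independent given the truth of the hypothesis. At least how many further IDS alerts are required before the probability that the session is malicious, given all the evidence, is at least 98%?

8

Prior odds = 0.087/0.913 = 87/913.
Combined Bayes factor of the evidence already in hand = 1.6 × 4.5 × 2.1 = 15.12.
Odds after that evidence = (87/913) × 15.12 = 32886/22825.
Target odds = 0.98/0.02 = 49.
Need 1.6ⁿ ≥ 49 ÷ (32886/22825) = 159775/4698.
1.6⁷ = 2097152/78125 falls short of 159775/4698 but 1.6⁸ = 16777216/390625 reaches it, so n = 8.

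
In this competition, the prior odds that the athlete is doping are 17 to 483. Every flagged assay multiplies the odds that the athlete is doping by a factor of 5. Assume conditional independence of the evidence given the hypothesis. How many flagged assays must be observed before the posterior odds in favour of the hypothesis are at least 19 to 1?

Prior odds = 17/483.
Likelihood ratio per flagged assay = 5.
Target odds = 19.
Need (17/483) × 5ⁿ ≥ 19, i.e. 5ⁿ ≥ 9177/17.
5³ = 125 falls short of 9177/17 but 5⁴ = 625 reaches it, so n = 4.

4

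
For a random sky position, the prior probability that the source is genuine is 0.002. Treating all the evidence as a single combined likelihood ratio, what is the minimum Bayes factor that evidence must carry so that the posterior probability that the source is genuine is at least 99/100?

Prior odds = 0.002/0.998 = 1/499.
Target odds = 0.99/0.01 = 99.
Required Bayes factor = 99 ÷ (1/499) = 49401.

49401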